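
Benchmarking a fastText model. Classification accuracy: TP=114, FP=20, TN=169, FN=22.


Accuracy = (TP+TN)/(TP+TN+FP+FN)
= (114+169)/(325)
= 283/325 = 87.08%

87.08%


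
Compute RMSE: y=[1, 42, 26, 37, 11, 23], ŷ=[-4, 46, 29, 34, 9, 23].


MSE = 63/6 = 10.5
RMSE = √(63/6) = 3.2404

3.2404


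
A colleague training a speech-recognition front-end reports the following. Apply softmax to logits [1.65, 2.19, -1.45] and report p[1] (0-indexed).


Exponentials: e^1.65=5.207, e^2.19=8.9352, e^-1.45=0.2346
Sum = 14.3768
Softmax = [0.3622, 0.6215, 0.0163]
p[1] = 8.9352/14.3768 = 0.6215

0.6215


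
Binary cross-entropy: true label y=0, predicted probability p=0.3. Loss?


BCE = -[y·ln(p) + (1-y)·ln(1-p)]
= -0 - 1·ln(1-0.3)
= -ln(0.7) = 0.3567

0.3567


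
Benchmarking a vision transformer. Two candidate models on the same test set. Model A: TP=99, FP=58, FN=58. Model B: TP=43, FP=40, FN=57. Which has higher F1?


Model A: P=99/157=0.6306, R=99/157=0.6306, F1=2PR/(P+R)=2TP/(2TP+FP+FN)=198/314=0.6306
Model B: P=43/83=0.5181, R=43/100=0.43, F1=2PR/(P+R)=2TP/(2TP+FP+FN)=86/183=0.4699
0.6306 > 0.4699 → Model A

Model A


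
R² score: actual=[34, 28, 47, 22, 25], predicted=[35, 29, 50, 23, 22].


ȳ = 31.2
SS_res = Σ(y-ŷ)² = 21
SS_tot = Σ(y-ȳ)² = 390.8
R² = 1 - SS_res/SS_tot = 1 - 0.0537 = 0.9463

0.9463


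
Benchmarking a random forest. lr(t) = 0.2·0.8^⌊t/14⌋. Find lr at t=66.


n_drops = ⌊66/14⌋ = 4
lr = 0.2·0.8^4 = 0.2·0.4096 = 0.08192

0.08192


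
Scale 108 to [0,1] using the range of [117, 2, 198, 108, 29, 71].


min=2, max=198
(108-2)/(198-2) = 106/196 = 0.5408

0.5408


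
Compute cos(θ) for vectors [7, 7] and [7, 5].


A·B = 7·7 + 7·5 = 84
‖A‖ = √98 = 9.8995, ‖B‖ = √74 = 8.6023
cos = 84/(√98·√74) = 84/√7252 = 0.9864

0.9864


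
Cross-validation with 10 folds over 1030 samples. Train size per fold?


Fold size = 1030/10 = 103
Training per fold = 1030 - 103 = 927

927


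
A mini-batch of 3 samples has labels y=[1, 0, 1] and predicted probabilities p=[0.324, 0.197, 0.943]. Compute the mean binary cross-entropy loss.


L[0] = -ln(0.324) = 1.127
L[1] = -ln(1-0.197) = -ln(0.803) = 0.2194
L[2] = -ln(0.943) = 0.0587
mean = (1.127 + 0.2194 + 0.0587)/3 = 0.4684

0.4684


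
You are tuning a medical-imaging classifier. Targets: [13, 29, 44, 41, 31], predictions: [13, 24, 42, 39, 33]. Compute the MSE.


Squared errors: (13-13)²=0, (29-24)²=25, (44-42)²=4, (41-39)²=4, (31-33)²=4
Sum = 37
MSE = 37/5 = 37/5

37/5


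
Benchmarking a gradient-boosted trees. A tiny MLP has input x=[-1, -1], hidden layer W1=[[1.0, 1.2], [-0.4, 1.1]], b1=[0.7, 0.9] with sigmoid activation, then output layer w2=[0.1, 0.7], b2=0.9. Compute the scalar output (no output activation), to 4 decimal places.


z1[0] = (1.0)·(-1) + (1.2)·(-1) + 0.7 = -1.5
z1[1] = (-0.4)·(-1) + (1.1)·(-1) + 0.9 = 0.2
h = sigmoid(z1) = [0.1824, 0.5498]
output = (0.1)·(0.1824) + (0.7)·(0.5498) + 0.9 = 1.3031

1.3031


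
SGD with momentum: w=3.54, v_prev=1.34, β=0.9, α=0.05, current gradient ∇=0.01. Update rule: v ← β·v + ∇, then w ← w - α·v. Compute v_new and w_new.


v_new = 0.9·1.34 + 0.01 = 1.206 + 0.01 = 1.216
w_new = 3.54 - 0.05·1.216 = 3.54 - 0.0608 = 3.4792

v_new=1.216, w_new=3.4792


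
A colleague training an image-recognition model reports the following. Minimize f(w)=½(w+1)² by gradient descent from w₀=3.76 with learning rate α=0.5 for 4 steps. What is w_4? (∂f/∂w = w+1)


step 1: grad = 3.76+1 = 4.76; w = 3.76 - 0.5·(4.76) = 1.38
step 2: grad = 1.38+1 = 2.38; w = 1.38 - 0.5·(2.38) = 0.19
step 3: grad = 0.19+1 = 1.19; w = 0.19 - 0.5·(1.19) = -0.405
step 4: grad = -0.405+1 = 0.595; w = -0.405 - 0.5·(0.595) = -0.7025

-0.7025


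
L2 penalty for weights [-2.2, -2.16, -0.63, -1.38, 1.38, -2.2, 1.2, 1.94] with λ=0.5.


‖w‖₂² = (-2.2)² + (-2.16)² + (-0.63)² + (-1.38)² + (1.38)² + (-2.2)² + (1.2)² + (1.94)²
     = 4.84 + 4.6656 + 0.3969 + 1.9044 + 1.9044 + 4.84 + 1.44 + 3.7636
     = 23.7549
λ·‖w‖₂² = 0.5·23.7549 = 11.87745

11.87745


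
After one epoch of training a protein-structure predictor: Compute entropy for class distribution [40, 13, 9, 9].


Probabilities: [40/71, 13/71, 9/71, 9/71] ≈ [0.5634, 0.1831, 0.1268, 0.1268]
H = -((40/71)·log₂(40/71) + (13/71)·log₂(13/71) + (9/71)·log₂(9/71) + (9/71)·log₂(9/71))
  = 1.6703 bits

1.6703 bits


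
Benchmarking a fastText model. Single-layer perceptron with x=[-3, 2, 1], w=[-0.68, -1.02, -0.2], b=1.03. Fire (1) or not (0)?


z = (-3)·(-0.68) + (2)·(-1.02) + (1)·(-0.2) + 1.03
  = 0.83
step(z) = 1 (z≥0)

1


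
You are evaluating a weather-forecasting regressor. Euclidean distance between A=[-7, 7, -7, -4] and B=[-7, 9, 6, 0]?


d = √((-7+ 7)² + (7-9)² + (-7-6)² + (-4-0)²)
  = √(0 + 4 + 169 + 16)
  = √189 = 13.7477

13.7477


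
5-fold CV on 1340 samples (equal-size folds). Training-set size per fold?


Fold size = 1340/5 = 268
Training per fold = 1340 - 268 = 1072

1072


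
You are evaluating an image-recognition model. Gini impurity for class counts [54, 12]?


Probabilities: [54/66, 12/66] ≈ [0.8182, 0.1818]
Σpᵢ² = (2916 + 144)/66² = 3060/4356
Gini = 1 - Σpᵢ² = 1 - 3060/4356 = 0.2975

0.2975


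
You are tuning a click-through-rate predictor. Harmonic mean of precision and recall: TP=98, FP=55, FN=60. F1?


Precision = 98/153 = 0.6405
Recall = 98/158 = 0.6203
F1 = 2·P·R/(P+R) = 2·TP/(2·TP+FP+FN) = 196/(196+55+60) = 196/311 = 0.6302

0.6302


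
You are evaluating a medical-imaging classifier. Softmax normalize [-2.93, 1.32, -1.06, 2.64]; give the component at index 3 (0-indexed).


Exponentials: e^-2.93=0.0534, e^1.32=3.7434, e^-1.06=0.3465, e^2.64=14.0132
Sum = 18.1565
Softmax = [0.0029, 0.2062, 0.0191, 0.7718]
p[3] = 14.0132/18.1565 = 0.7718

0.7718


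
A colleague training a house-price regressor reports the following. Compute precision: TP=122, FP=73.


Precision = TP/(TP+FP)
= 122/(122+73)
= 122/195 = 62.56%

62.56%


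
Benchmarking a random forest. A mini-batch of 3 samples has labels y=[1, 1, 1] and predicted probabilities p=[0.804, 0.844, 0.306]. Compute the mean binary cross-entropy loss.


L[0] = -ln(0.804) = 0.2182
L[1] = -ln(0.844) = 0.1696
L[2] = -ln(0.306) = 1.1842
mean = (0.2182 + 0.1696 + 1.1842)/3 = 0.524

0.524


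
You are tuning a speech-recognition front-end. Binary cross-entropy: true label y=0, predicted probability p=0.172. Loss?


BCE = -[y·ln(p) + (1-y)·ln(1-p)]
= -0 - 1·ln(1-0.172)
= -ln(0.828) = 0.1887

0.1887


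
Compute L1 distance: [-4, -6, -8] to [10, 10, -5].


d = |-4-10| + |-6-10| + |-8+ 5|
  = 14 + 16 + 3
  = 33

33


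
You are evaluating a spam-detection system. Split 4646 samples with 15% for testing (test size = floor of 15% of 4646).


Test = ⌊4646·15/100⌋ = 696
Train = 4646 - 696 = 3950

Train: 3950, Test: 696


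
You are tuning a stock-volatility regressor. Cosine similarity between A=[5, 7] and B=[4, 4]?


A·B = 5·4 + 7·4 = 48
‖A‖ = √74 = 8.6023, ‖B‖ = √32 = 5.6569
cos = 48/(√74·√32) = 48/√2368 = 0.9864

0.9864


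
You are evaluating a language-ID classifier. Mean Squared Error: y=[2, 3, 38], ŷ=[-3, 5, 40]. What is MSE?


Squared errors: (2+ 3)²=25, (3-5)²=4, (38-40)²=4
Sum = 33
MSE = 33/3 = 11

11


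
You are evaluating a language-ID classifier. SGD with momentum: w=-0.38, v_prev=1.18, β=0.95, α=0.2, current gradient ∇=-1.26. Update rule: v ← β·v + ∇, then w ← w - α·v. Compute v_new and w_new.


v_new = 0.95·1.18 - 1.26 = 1.121 - 1.26 = -0.139
w_new = -0.38 - 0.2·-0.139 = -0.38 + 0.0278 = -0.3522

v_new=-0.139, w_new=-0.3522


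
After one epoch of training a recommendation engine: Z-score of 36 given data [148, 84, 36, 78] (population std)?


μ = 86.5, σ = 40.0344
z = (36 - 86.5)/40.0344 = -1.2614

-1.2614


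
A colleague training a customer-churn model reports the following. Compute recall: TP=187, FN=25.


Recall = TP/(TP+FN)
= 187/(187+25)
= 187/212 = 88.21%

88.21%


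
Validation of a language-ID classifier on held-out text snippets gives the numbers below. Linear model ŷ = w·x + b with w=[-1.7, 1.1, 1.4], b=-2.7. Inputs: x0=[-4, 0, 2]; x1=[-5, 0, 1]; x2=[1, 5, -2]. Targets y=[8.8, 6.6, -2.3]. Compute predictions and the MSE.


ŷ0 = (-1.7)·(-4) + (1.1)·(0) + (1.4)·(2) - 2.7 = 6.9
ŷ1 = (-1.7)·(-5) + (1.1)·(0) + (1.4)·(1) - 2.7 = 7.2
ŷ2 = (-1.7)·(1) + (1.1)·(5) + (1.4)·(-2) - 2.7 = -1.7
errors² = [3.61, 0.36, 0.36]
MSE = 4.3300/3 = 1.4433

1.4433


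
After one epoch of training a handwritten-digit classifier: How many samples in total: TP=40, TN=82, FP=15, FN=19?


Total = TP + TN + FP + FN
= 40 + 82 + 15 + 19
= 156
(Predicted positive: 55, predicted negative: 101)

156


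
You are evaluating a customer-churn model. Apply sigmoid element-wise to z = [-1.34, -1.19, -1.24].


σ(-1.34) = 1/(1+e^1.34) = 0.2075
σ(-1.19) = 1/(1+e^1.19) = 0.2333
σ(-1.24) = 1/(1+e^1.24) = 0.2244
result = [0.2075, 0.2333, 0.2244]

[0.2075, 0.2333, 0.2244]


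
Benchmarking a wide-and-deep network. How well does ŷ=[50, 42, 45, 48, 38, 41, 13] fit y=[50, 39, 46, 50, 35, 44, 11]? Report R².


ȳ = 39.2857
SS_res = Σ(y-ŷ)² = 36
SS_tot = Σ(y-ȳ)² = 1115.43
R² = 1 - SS_res/SS_tot = 1 - 0.0323 = 0.9677

0.9677


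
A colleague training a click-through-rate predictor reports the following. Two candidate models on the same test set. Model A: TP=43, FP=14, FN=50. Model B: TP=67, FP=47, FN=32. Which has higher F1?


Model A: P=43/57=0.7544, R=43/93=0.4624, F1=2PR/(P+R)=2TP/(2TP+FP+FN)=86/150=0.5733
Model B: P=67/114=0.5877, R=67/99=0.6768, F1=2PR/(P+R)=2TP/(2TP+FP+FN)=134/213=0.6291
0.5733 < 0.6291 → Model B

Model B


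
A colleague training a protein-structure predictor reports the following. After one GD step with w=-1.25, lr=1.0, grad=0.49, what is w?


w_new = w - α·∇
= -1.25 - 1.0·0.49
= -1.25 - 0.49
= -1.74

-1.74


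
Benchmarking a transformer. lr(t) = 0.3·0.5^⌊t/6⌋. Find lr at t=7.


n_drops = ⌊7/6⌋ = 1
lr = 0.3·0.5^1 = 0.3·0.5 = 0.15

0.15


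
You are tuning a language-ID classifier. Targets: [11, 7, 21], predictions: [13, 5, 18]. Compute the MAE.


Absolute errors: |11-13|=2, |7-5|=2, |21-18|=3
Sum = 7
MAE = 7/3 = 7/3

7/3


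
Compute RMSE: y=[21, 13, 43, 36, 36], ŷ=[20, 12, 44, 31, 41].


MSE = 53/5 = 10.6
RMSE = √(53/5) = 3.2558

3.2558


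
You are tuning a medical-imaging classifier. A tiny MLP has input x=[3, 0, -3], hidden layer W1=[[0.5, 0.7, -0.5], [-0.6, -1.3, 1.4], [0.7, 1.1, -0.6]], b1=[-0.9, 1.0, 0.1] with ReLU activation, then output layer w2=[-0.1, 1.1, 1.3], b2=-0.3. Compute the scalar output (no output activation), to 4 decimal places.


z1[0] = (0.5)·(3) + (0.7)·(0) + (-0.5)·(-3) - 0.9 = 2.1
z1[1] = (-0.6)·(3) + (-1.3)·(0) + (1.4)·(-3) + 1.0 = -5.0
z1[2] = (0.7)·(3) + (1.1)·(0) + (-0.6)·(-3) + 0.1 = 4.0
h = ReLU(z1) = [2.1, 0.0, 4.0]
output = (-0.1)·(2.1) + (1.1)·(0.0) + (1.3)·(4.0) - 0.3 = 4.69

4.69


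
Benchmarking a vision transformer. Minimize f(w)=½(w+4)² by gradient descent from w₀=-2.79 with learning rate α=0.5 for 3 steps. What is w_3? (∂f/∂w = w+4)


step 1: grad = -2.79+4 = 1.21; w = -2.79 - 0.5·(1.21) = -3.395
step 2: grad = -3.395+4 = 0.605; w = -3.395 - 0.5·(0.605) = -3.6975
step 3: grad = -3.6975+4 = 0.3025; w = -3.6975 - 0.5·(0.3025) = -3.84875

-3.84875


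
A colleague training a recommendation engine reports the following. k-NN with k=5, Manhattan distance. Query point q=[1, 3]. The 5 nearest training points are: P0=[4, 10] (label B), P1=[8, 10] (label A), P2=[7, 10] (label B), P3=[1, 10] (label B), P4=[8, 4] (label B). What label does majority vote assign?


d(q,P0) = 10  (label B)
d(q,P1) = 14  (label A)
d(q,P2) = 13  (label B)
d(q,P3) = 7  (label B)
d(q,P4) = 8  (label B)
Votes: A=1, B=4
Majority → B

B


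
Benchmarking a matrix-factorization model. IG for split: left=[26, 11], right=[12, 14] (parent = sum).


Parent = [38, 25], H_parent = 0.9691
H_left = 0.878 (n=37), H_right = 0.9957 (n=26)
H_children = (37/63)·0.878 + (26/63)·0.9957 = 0.9266
IG = 0.9691 - 0.9266 = 0.0425

0.0425


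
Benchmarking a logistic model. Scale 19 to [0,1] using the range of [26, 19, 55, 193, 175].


min=19, max=193
(19-19)/(193-19) = 0/174 = 0.0

0.0


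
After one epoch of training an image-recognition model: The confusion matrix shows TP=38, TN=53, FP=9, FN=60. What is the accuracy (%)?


Accuracy = (TP+TN)/(TP+TN+FP+FN)
= (38+53)/(160)
= 91/160 = 56.88%

56.88%


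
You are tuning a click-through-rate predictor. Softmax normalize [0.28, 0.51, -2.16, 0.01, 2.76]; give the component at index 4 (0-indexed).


Exponentials: e^0.28=1.3231, e^0.51=1.6653, e^-2.16=0.1153, e^0.01=1.0101, e^2.76=15.7998
Sum = 19.9136
Softmax = [0.0664, 0.0836, 0.0058, 0.0507, 0.7934]
p[4] = 15.7998/19.9136 = 0.7934

0.7934


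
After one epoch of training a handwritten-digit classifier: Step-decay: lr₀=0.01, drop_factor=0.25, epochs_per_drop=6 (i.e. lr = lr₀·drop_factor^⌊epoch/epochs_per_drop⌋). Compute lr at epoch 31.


n_drops = ⌊31/6⌋ = 5
lr = 0.01·0.25^5 = 0.01·0.0009765625 = 0.000009765625

0.000009765625


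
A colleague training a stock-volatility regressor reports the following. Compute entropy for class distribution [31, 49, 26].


Probabilities: [31/106, 49/106, 26/106] ≈ [0.2925, 0.4623, 0.2453]
H = -((31/106)·log₂(31/106) + (49/106)·log₂(49/106) + (26/106)·log₂(26/106))
  = 1.5306 bits

1.5306 bits


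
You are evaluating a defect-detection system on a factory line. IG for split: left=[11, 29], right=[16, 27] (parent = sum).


Parent = [27, 56], H_parent = 0.9101
H_left = 0.8485 (n=40), H_right = 0.9523 (n=43)
H_children = (40/83)·0.8485 + (43/83)·0.9523 = 0.9023
IG = 0.9101 - 0.9023 = 0.0078

0.0078


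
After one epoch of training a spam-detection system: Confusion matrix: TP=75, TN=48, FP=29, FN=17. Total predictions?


Total = TP + TN + FP + FN
= 75 + 48 + 29 + 17
= 169
(Predicted positive: 104, predicted negative: 65)

169


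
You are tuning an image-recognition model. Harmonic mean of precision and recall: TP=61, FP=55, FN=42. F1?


Precision = 61/116 = 0.5259
Recall = 61/103 = 0.5922
F1 = 2·P·R/(P+R) = 2·TP/(2·TP+FP+FN) = 122/(122+55+42) = 122/219 = 0.5571

0.5571


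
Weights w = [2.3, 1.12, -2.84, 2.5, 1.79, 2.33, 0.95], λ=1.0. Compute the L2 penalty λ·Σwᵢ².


‖w‖₂² = (2.3)² + (1.12)² + (-2.84)² + (2.5)² + (1.79)² + (2.33)² + (0.95)²
     = 5.29 + 1.2544 + 8.0656 + 6.25 + 3.2041 + 5.4289 + 0.9025
     = 30.3955
λ·‖w‖₂² = 1.0·30.3955 = 30.3955

30.3955


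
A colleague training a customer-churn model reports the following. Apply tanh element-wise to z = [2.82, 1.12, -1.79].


tanh(2.82) = 0.9929
tanh(1.12) = 0.8076
tanh(-1.79) = -0.9458
result = [0.9929, 0.8076, -0.9458]

[0.9929, 0.8076, -0.9458]


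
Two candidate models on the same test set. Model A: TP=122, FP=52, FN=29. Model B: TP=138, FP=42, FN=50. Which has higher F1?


Model A: P=122/174=0.7011, R=122/151=0.8079, F1=2PR/(P+R)=2TP/(2TP+FP+FN)=244/325=0.7508
Model B: P=138/180=0.7667, R=138/188=0.734, F1=2PR/(P+R)=2TP/(2TP+FP+FN)=276/368=0.75
0.7508 > 0.75 → Model A

Model A


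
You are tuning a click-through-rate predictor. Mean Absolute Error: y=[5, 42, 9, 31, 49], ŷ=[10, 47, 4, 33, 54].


Absolute errors: |5-10|=5, |42-47|=5, |9-4|=5, |31-33|=2, |49-54|=5
Sum = 22
MAE = 22/5 = 22/5

22/5


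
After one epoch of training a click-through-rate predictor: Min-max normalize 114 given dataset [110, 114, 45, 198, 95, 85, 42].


min=42, max=198
(114-42)/(198-42) = 72/156 = 0.4615

0.4615


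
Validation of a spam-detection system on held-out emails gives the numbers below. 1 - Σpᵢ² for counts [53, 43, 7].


Probabilities: [53/103, 43/103, 7/103] ≈ [0.5146, 0.4175, 0.068]
Σpᵢ² = (2809 + 1849 + 49)/103² = 4707/10609
Gini = 1 - Σpᵢ² = 1 - 4707/10609 = 0.5563

0.5563


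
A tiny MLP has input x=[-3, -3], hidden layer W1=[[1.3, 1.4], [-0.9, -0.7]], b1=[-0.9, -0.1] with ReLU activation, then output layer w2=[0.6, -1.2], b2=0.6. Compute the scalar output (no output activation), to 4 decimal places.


z1[0] = (1.3)·(-3) + (1.4)·(-3) - 0.9 = -9.0
z1[1] = (-0.9)·(-3) + (-0.7)·(-3) - 0.1 = 4.7
h = ReLU(z1) = [0.0, 4.7]
output = (0.6)·(0.0) + (-1.2)·(4.7) + 0.6 = -5.04

-5.04


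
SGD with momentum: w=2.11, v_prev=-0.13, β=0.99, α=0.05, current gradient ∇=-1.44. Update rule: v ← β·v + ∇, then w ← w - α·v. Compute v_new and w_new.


v_new = 0.99·-0.13 - 1.44 = -0.1287 - 1.44 = -1.5687
w_new = 2.11 - 0.05·-1.5687 = 2.11 + 0.078435 = 2.188435

v_new=-1.5687, w_new=2.188435


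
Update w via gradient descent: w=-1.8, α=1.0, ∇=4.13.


w_new = w - α·∇
= -1.8 - 1.0·4.13
= -1.8 - 4.13
= -5.93

-5.93


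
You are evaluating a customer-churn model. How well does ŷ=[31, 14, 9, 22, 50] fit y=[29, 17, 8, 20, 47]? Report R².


ȳ = 24.2
SS_res = Σ(y-ŷ)² = 27
SS_tot = Σ(y-ȳ)² = 874.8
R² = 1 - SS_res/SS_tot = 1 - 0.0309 = 0.9691

0.9691


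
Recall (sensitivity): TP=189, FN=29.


Recall = TP/(TP+FN)
= 189/(189+29)
= 189/218 = 86.7%

86.7%


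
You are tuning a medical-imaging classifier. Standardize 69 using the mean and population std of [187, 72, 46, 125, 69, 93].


μ = 98.6667, σ = 46.3561
z = (69 - 98.6667)/46.3561 = -0.64

-0.64


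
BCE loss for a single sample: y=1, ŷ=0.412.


BCE = -[y·ln(p) + (1-y)·ln(1-p)]
= -1·ln(0.412) - 0
= -ln(0.412) = 0.8867

0.8867


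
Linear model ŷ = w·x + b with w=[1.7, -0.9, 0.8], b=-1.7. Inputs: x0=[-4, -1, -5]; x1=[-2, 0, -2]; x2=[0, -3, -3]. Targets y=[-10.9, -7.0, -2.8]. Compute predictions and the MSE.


ŷ0 = (1.7)·(-4) + (-0.9)·(-1) + (0.8)·(-5) - 1.7 = -11.6
ŷ1 = (1.7)·(-2) + (-0.9)·(0) + (0.8)·(-2) - 1.7 = -6.7
ŷ2 = (1.7)·(0) + (-0.9)·(-3) + (0.8)·(-3) - 1.7 = -1.4
errors² = [0.49, 0.09, 1.96]
MSE = 2.5400/3 = 0.8467

0.8467


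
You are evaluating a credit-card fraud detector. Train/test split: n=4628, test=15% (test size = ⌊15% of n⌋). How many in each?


Test = ⌊4628·15/100⌋ = 694
Train = 4628 - 694 = 3934

Train: 3934, Test: 694


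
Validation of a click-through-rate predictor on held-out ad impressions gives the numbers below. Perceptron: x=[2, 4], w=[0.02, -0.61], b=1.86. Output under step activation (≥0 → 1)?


z = (2)·(0.02) + (4)·(-0.61) + 1.86
  = -0.54
step(z) = 0 (z<0)

0


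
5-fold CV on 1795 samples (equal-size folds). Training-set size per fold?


Fold size = 1795/5 = 359
Training per fold = 1795 - 359 = 1436

1436


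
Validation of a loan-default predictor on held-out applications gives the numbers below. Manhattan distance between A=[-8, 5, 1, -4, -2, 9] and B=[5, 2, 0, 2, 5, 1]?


d = |-8-5| + |5-2| + |1-0| + |-4-2| + |-2-5| + |9-1|
  = 13 + 3 + 1 + 6 + 7 + 8
  = 38

38


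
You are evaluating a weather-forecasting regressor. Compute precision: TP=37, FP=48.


Precision = TP/(TP+FP)
= 37/(37+48)
= 37/85 = 43.53%

43.53%


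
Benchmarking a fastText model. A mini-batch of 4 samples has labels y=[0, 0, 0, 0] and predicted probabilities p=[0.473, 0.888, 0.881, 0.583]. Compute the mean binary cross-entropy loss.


L[0] = -ln(1-0.473) = -ln(0.527) = 0.6406
L[1] = -ln(1-0.888) = -ln(0.112) = 2.1893
L[2] = -ln(1-0.881) = -ln(0.119) = 2.1286
L[3] = -ln(1-0.583) = -ln(0.417) = 0.8747
mean = (0.6406 + 2.1893 + 2.1286 + 0.8747)/4 = 1.4583

1.4583


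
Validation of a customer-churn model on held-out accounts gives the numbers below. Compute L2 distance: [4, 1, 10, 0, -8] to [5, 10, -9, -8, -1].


d = √((4-5)² + (1-10)² + (10+ 9)² + (0+ 8)² + (-8+ 1)²)
  = √(1 + 81 + 361 + 64 + 49)
  = √556 = 23.5797

23.5797


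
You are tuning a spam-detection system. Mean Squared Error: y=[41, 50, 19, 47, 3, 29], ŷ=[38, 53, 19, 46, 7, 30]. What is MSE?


Squared errors: (41-38)²=9, (50-53)²=9, (19-19)²=0, (47-46)²=1, (3-7)²=16, (29-30)²=1
Sum = 36
MSE = 36/6 = 6

6


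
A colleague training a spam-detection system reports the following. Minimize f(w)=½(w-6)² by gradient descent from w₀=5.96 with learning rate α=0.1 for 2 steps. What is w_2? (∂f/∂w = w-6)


step 1: grad = 5.96-6 = -0.04; w = 5.96 - 0.1·(-0.04) = 5.964
step 2: grad = 5.964-6 = -0.036; w = 5.964 - 0.1·(-0.036) = 5.9676

5.9676


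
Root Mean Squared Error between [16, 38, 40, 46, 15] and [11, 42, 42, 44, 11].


MSE = 65/5 = 13
RMSE = √(65/5) = 3.6056

3.6056


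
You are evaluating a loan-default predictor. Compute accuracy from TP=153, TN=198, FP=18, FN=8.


Accuracy = (TP+TN)/(TP+TN+FP+FN)
= (153+198)/(377)
= 351/377 = 93.1%

93.1%


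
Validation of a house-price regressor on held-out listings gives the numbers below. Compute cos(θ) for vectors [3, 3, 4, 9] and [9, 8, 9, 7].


A·B = 3·9 + 3·8 + 4·9 + 9·7 = 150
‖A‖ = √115 = 10.7238, ‖B‖ = √275 = 16.5831
cos = 150/(√115·√275) = 150/√31625 = 0.8435

0.8435


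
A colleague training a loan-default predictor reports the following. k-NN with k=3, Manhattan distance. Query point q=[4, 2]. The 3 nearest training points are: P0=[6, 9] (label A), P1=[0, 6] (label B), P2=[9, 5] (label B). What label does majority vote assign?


d(q,P0) = 9  (label A)
d(q,P1) = 8  (label B)
d(q,P2) = 8  (label B)
Votes: A=1, B=2
Majority → B

B


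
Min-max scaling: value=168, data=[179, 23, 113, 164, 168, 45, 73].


min=23, max=179
(168-23)/(179-23) = 145/156 = 0.9295

0.9295


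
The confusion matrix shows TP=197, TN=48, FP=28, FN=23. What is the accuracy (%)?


Accuracy = (TP+TN)/(TP+TN+FP+FN)
= (197+48)/(296)
= 245/296 = 82.77%

82.77%


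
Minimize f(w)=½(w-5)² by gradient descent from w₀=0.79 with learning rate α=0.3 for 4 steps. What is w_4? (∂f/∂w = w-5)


step 1: grad = 0.79-5 = -4.21; w = 0.79 - 0.3·(-4.21) = 2.053
step 2: grad = 2.053-5 = -2.947; w = 2.053 - 0.3·(-2.947) = 2.9371
step 3: grad = 2.9371-5 = -2.0629; w = 2.9371 - 0.3·(-2.0629) = 3.55597
step 4: grad = 3.55597-5 = -1.44403; w = 3.55597 - 0.3·(-1.44403) = 3.989179

3.989179


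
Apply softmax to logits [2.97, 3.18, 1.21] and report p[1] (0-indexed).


Exponentials: e^2.97=19.4919, e^3.18=24.0468, e^1.21=3.3535
Sum = 46.8922
Softmax = [0.4157, 0.5128, 0.0715]
p[1] = 24.0468/46.8922 = 0.5128

0.5128


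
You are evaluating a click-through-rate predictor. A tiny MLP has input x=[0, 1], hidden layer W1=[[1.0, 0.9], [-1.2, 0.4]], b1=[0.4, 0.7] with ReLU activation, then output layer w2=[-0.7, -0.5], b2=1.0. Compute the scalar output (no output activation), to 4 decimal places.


z1[0] = (1.0)·(0) + (0.9)·(1) + 0.4 = 1.3
z1[1] = (-1.2)·(0) + (0.4)·(1) + 0.7 = 1.1
h = ReLU(z1) = [1.3, 1.1]
output = (-0.7)·(1.3) + (-0.5)·(1.1) + 1.0 = -0.46

-0.46


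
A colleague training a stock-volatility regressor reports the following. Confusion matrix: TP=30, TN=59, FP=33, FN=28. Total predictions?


Total = TP + TN + FP + FN
= 30 + 59 + 33 + 28
= 150
(Predicted positive: 63, predicted negative: 87)

150


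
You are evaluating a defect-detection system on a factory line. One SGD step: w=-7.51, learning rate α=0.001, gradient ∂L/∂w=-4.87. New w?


w_new = w - α·∇
= -7.51 - 0.001·-4.87
= -7.51 + 0.00487
= -7.50513

-7.50513


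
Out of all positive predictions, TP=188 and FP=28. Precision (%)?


Precision = TP/(TP+FP)
= 188/(188+28)
= 188/216 = 87.04%

87.04%


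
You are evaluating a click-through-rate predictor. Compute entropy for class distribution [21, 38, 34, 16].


Probabilities: [21/109, 38/109, 34/109, 16/109] ≈ [0.1927, 0.3486, 0.3119, 0.1468]
H = -((21/109)·log₂(21/109) + (38/109)·log₂(38/109) + (34/109)·log₂(34/109) + (16/109)·log₂(16/109))
  = 1.9183 bits

1.9183 bits


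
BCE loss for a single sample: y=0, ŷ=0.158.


BCE = -[y·ln(p) + (1-y)·ln(1-p)]
= -0 - 1·ln(1-0.158)
= -ln(0.842) = 0.172

0.172


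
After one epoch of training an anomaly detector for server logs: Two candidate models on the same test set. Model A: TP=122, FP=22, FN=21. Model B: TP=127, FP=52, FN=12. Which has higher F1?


Model A: P=122/144=0.8472, R=122/143=0.8531, F1=2PR/(P+R)=2TP/(2TP+FP+FN)=244/287=0.8502
Model B: P=127/179=0.7095, R=127/139=0.9137, F1=2PR/(P+R)=2TP/(2TP+FP+FN)=254/318=0.7987
0.8502 > 0.7987 → Model A

Model A


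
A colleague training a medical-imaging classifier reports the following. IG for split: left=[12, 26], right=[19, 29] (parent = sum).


Parent = [31, 55], H_parent = 0.9431
H_left = 0.8997 (n=38), H_right = 0.9685 (n=48)
H_children = (38/86)·0.8997 + (48/86)·0.9685 = 0.9381
IG = 0.9431 - 0.9381 = 0.005

0.005


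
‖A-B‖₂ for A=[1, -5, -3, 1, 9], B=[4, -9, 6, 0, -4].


d = √((1-4)² + (-5+ 9)² + (-3-6)² + (1-0)² + (9+ 4)²)
  = √(9 + 16 + 81 + 1 + 169)
  = √276 = 16.6132

16.6132


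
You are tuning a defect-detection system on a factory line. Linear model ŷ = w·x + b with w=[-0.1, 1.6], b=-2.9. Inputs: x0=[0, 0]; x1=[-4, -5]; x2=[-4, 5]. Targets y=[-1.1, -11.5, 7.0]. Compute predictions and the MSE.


ŷ0 = (-0.1)·(0) + (1.6)·(0) - 2.9 = -2.9
ŷ1 = (-0.1)·(-4) + (1.6)·(-5) - 2.9 = -10.5
ŷ2 = (-0.1)·(-4) + (1.6)·(5) - 2.9 = 5.5
errors² = [3.24, 1.0, 2.25]
MSE = 6.4900/3 = 2.1633

2.1633


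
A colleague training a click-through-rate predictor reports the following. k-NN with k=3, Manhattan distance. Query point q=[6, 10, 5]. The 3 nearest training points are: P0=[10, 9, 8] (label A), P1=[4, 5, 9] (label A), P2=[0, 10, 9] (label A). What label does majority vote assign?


d(q,P0) = 8  (label A)
d(q,P1) = 11  (label A)
d(q,P2) = 10  (label A)
Votes: A=3, B=0
Majority → A

A


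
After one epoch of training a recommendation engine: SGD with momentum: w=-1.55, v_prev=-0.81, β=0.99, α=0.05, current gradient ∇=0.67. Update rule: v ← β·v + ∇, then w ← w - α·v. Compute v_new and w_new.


v_new = 0.99·-0.81 + 0.67 = -0.8019 + 0.67 = -0.1319
w_new = -1.55 - 0.05·-0.1319 = -1.55 + 0.006595 = -1.543405

v_new=-0.1319, w_new=-1.543405


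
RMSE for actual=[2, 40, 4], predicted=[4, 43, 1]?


MSE = 22/3 = 7.3333
RMSE = √(22/3) = 2.708

2.708


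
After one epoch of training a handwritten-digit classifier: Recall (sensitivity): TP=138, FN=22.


Recall = TP/(TP+FN)
= 138/(138+22)
= 138/160 = 86.25%

86.25%


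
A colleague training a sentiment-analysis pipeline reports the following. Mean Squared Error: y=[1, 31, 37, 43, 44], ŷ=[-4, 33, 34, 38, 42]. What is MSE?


Squared errors: (1+ 4)²=25, (31-33)²=4, (37-34)²=9, (43-38)²=25, (44-42)²=4
Sum = 67
MSE = 67/5 = 67/5

67/5


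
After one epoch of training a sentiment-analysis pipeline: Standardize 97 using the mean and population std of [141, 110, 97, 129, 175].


μ = 130.4, σ = 26.9637
z = (97 - 130.4)/26.9637 = -1.2387

-1.2387


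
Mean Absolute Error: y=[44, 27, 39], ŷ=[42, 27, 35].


Absolute errors: |44-42|=2, |27-27|=0, |39-35|=4
Sum = 6
MAE = 6/3 = 2

2


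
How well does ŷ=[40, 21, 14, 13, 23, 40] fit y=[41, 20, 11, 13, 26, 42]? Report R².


ȳ = 25.5
SS_res = Σ(y-ŷ)² = 24
SS_tot = Σ(y-ȳ)² = 909.5
R² = 1 - SS_res/SS_tot = 1 - 0.0264 = 0.9736

0.9736


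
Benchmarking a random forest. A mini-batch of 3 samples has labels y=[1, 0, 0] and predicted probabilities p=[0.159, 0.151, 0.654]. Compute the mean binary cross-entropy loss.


L[0] = -ln(0.159) = 1.8389
L[1] = -ln(1-0.151) = -ln(0.849) = 0.1637
L[2] = -ln(1-0.654) = -ln(0.346) = 1.0613
mean = (1.8389 + 0.1637 + 1.0613)/3 = 1.0213

1.0213


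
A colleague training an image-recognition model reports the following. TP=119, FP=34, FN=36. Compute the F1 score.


Precision = 119/153 = 0.7778
Recall = 119/155 = 0.7677
F1 = 2·P·R/(P+R) = 2·TP/(2·TP+FP+FN) = 238/(238+34+36) = 238/308 = 0.7727

0.7727


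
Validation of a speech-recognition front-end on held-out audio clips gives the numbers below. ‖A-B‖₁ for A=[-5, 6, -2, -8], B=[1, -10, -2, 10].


d = |-5-1| + |6+ 10| + |-2+ 2| + |-8-10|
  = 6 + 16 + 0 + 18
  = 40

40


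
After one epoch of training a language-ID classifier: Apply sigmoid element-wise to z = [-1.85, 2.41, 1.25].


σ(-1.85) = 1/(1+e^1.85) = 0.1359
σ(2.41) = 1/(1+e^-2.41) = 0.9176
σ(1.25) = 1/(1+e^-1.25) = 0.7773
result = [0.1359, 0.9176, 0.7773]

[0.1359, 0.9176, 0.7773]


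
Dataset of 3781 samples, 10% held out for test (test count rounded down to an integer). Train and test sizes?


Test = ⌊3781·10/100⌋ = 378
Train = 3781 - 378 = 3403

Train: 3403, Test: 378


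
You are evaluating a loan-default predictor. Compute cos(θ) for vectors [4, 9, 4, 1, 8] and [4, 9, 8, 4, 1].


A·B = 4·4 + 9·9 + 4·8 + 1·4 + 8·1 = 141
‖A‖ = √178 = 13.3417, ‖B‖ = √178 = 13.3417
cos = 141/(√178·√178) = 141/√31684 = 0.7921

0.7921


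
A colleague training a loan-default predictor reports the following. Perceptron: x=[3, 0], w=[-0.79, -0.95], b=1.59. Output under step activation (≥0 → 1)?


z = (3)·(-0.79) + (0)·(-0.95) + 1.59
  = -0.78
step(z) = 0 (z<0)

0


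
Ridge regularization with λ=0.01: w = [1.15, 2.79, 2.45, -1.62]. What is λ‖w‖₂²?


‖w‖₂² = (1.15)² + (2.79)² + (2.45)² + (-1.62)²
     = 1.3225 + 7.7841 + 6.0025 + 2.6244
     = 17.7335
λ·‖w‖₂² = 0.01·17.7335 = 0.177335

0.177335


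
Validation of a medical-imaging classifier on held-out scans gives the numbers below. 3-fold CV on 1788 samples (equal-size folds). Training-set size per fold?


Fold size = 1788/3 = 596
Training per fold = 1788 - 596 = 1192

1192


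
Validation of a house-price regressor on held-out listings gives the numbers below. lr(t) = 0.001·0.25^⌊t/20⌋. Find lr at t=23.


n_drops = ⌊23/20⌋ = 1
lr = 0.001·0.25^1 = 0.001·0.25 = 0.00025

0.00025


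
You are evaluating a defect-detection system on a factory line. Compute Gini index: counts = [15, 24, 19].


Probabilities: [15/58, 24/58, 19/58] ≈ [0.2586, 0.4138, 0.3276]
Σpᵢ² = (225 + 576 + 361)/58² = 1162/3364
Gini = 1 - Σpᵢ² = 1 - 1162/3364 = 0.6546

0.6546


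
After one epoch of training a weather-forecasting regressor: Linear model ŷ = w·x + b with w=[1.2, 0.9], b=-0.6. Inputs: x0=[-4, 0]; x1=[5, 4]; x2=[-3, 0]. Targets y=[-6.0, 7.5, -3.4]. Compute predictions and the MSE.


ŷ0 = (1.2)·(-4) + (0.9)·(0) - 0.6 = -5.4
ŷ1 = (1.2)·(5) + (0.9)·(4) - 0.6 = 9.0
ŷ2 = (1.2)·(-3) + (0.9)·(0) - 0.6 = -4.2
errors² = [0.36, 2.25, 0.64]
MSE = 3.2500/3 = 1.0833

1.0833


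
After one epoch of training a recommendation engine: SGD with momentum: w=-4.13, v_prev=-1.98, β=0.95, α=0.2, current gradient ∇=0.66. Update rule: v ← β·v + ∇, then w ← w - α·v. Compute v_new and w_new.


v_new = 0.95·-1.98 + 0.66 = -1.881 + 0.66 = -1.221
w_new = -4.13 - 0.2·-1.221 = -4.13 + 0.2442 = -3.8858

v_new=-1.221, w_new=-3.8858


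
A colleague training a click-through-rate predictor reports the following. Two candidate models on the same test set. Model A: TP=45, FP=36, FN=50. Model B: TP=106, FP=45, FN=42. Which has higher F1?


Model A: P=45/81=0.5556, R=45/95=0.4737, F1=2PR/(P+R)=2TP/(2TP+FP+FN)=90/176=0.5114
Model B: P=106/151=0.702, R=106/148=0.7162, F1=2PR/(P+R)=2TP/(2TP+FP+FN)=212/299=0.709
0.5114 < 0.709 → Model B

Model B


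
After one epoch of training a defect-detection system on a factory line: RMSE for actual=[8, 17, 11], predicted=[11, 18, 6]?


MSE = 35/3 = 11.6667
RMSE = √(35/3) = 3.4157

3.4157


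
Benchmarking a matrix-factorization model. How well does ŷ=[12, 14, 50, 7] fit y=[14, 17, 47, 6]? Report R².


ȳ = 21
SS_res = Σ(y-ŷ)² = 23
SS_tot = Σ(y-ȳ)² = 966
R² = 1 - SS_res/SS_tot = 1 - 0.0238 = 0.9762

0.9762


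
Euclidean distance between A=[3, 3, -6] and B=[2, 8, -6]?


d = √((3-2)² + (3-8)² + (-6+ 6)²)
  = √(1 + 25 + 0)
  = √26 = 5.099

5.099


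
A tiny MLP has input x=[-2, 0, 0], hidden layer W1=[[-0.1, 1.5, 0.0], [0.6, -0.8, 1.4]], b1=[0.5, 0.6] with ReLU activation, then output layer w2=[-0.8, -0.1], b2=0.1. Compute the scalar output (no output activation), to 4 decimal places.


z1[0] = (-0.1)·(-2) + (1.5)·(0) + (0.0)·(0) + 0.5 = 0.7
z1[1] = (0.6)·(-2) + (-0.8)·(0) + (1.4)·(0) + 0.6 = -0.6
h = ReLU(z1) = [0.7, 0.0]
output = (-0.8)·(0.7) + (-0.1)·(0.0) + 0.1 = -0.46

-0.46


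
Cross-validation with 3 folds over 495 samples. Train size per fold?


Fold size = 495/3 = 165
Training per fold = 495 - 165 = 330

330


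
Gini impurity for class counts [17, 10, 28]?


Probabilities: [17/55, 10/55, 28/55] ≈ [0.3091, 0.1818, 0.5091]
Σpᵢ² = (289 + 100 + 784)/55² = 1173/3025
Gini = 1 - Σpᵢ² = 1 - 1173/3025 = 0.6122

0.6122


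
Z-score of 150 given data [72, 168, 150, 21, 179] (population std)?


μ = 118, σ = 61.2699
z = (150 - 118)/61.2699 = 0.5223

0.5223


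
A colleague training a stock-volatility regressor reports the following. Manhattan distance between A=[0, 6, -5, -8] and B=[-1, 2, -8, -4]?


d = |0+ 1| + |6-2| + |-5+ 8| + |-8+ 4|
  = 1 + 4 + 3 + 4
  = 12

12


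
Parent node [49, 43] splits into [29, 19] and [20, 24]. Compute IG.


Parent = [49, 43], H_parent = 0.9969
H_left = 0.9685 (n=48), H_right = 0.994 (n=44)
H_children = (48/92)·0.9685 + (44/92)·0.994 = 0.9807
IG = 0.9969 - 0.9807 = 0.0162

0.0162


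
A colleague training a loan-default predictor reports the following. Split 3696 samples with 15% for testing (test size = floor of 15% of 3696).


Test = ⌊3696·15/100⌋ = 554
Train = 3696 - 554 = 3142

Train: 3142, Test: 554


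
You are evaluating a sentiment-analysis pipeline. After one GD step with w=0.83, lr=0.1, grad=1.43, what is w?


w_new = w - α·∇
= 0.83 - 0.1·1.43
= 0.83 - 0.143
= 0.687

0.687


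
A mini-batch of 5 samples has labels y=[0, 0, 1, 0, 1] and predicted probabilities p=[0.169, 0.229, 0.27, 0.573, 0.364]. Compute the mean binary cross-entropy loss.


L[0] = -ln(1-0.169) = -ln(0.831) = 0.1851
L[1] = -ln(1-0.229) = -ln(0.771) = 0.2601
L[2] = -ln(0.27) = 1.3093
L[3] = -ln(1-0.573) = -ln(0.427) = 0.851
L[4] = -ln(0.364) = 1.0106
mean = (0.1851 + 0.2601 + 1.3093 + 0.851 + 1.0106)/5 = 0.7232

0.7232


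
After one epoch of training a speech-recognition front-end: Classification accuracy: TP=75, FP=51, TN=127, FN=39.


Accuracy = (TP+TN)/(TP+TN+FP+FN)
= (75+127)/(292)
= 202/292 = 69.18%

69.18%


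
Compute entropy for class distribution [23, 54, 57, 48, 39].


Probabilities: [23/221, 54/221, 57/221, 48/221, 39/221] ≈ [0.1041, 0.2443, 0.2579, 0.2172, 0.1765]
H = -((23/221)·log₂(23/221) + (54/221)·log₂(54/221) + (57/221)·log₂(57/221) + (48/221)·log₂(48/221) + (39/221)·log₂(39/221))
  = 2.2608 bits

2.2608 bits


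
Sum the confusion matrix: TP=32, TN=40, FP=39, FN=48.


Total = TP + TN + FP + FN
= 32 + 40 + 39 + 48
= 159
(Predicted positive: 71, predicted negative: 88)

159


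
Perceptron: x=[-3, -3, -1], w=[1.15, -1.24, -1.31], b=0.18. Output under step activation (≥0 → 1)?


z = (-3)·(1.15) + (-3)·(-1.24) + (-1)·(-1.31) + 0.18
  = 1.76
step(z) = 1 (z≥0)

1


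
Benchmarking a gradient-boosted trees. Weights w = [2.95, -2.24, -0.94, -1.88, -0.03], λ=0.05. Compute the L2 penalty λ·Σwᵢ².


‖w‖₂² = (2.95)² + (-2.24)² + (-0.94)² + (-1.88)² + (-0.03)²
     = 8.7025 + 5.0176 + 0.8836 + 3.5344 + 0.0009
     = 18.139
λ·‖w‖₂² = 0.05·18.139 = 0.90695

0.90695


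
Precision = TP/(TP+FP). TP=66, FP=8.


Precision = TP/(TP+FP)
= 66/(66+8)
= 66/74 = 89.19%

89.19%


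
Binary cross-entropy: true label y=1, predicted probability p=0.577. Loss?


BCE = -[y·ln(p) + (1-y)·ln(1-p)]
= -1·ln(0.577) - 0
= -ln(0.577) = 0.5499

0.5499


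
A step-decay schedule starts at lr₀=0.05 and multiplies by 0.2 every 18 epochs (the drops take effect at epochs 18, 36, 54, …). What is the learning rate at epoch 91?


n_drops = ⌊91/18⌋ = 5
lr = 0.05·0.2^5 = 0.05·0.00032 = 0.000016

0.000016


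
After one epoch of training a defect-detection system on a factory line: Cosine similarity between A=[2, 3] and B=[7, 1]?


A·B = 2·7 + 3·1 = 17
‖A‖ = √13 = 3.6056, ‖B‖ = √50 = 7.0711
cos = 17/(√13·√50) = 17/√650 = 0.6668

0.6668


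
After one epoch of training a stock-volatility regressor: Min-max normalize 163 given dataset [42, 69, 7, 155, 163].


min=7, max=163
(163-7)/(163-7) = 156/156 = 1.0

1.0


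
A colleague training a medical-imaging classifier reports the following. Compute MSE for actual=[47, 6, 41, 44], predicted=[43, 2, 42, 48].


Squared errors: (47-43)²=16, (6-2)²=16, (41-42)²=1, (44-48)²=16
Sum = 49
MSE = 49/4 = 49/4

49/4


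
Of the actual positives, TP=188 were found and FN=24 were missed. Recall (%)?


Recall = TP/(TP+FN)
= 188/(188+24)
= 188/212 = 88.68%

88.68%


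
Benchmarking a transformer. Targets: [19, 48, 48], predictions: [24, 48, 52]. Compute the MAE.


Absolute errors: |19-24|=5, |48-48|=0, |48-52|=4
Sum = 9
MAE = 9/3 = 3

3


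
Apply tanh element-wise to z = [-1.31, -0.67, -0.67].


tanh(-1.31) = -0.8643
tanh(-0.67) = -0.585
tanh(-0.67) = -0.585
result = [-0.8643, -0.585, -0.585]

[-0.8643, -0.585, -0.585]


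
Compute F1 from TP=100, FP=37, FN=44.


Precision = 100/137 = 0.7299
Recall = 100/144 = 0.6944
F1 = 2·P·R/(P+R) = 2·TP/(2·TP+FP+FN) = 200/(200+37+44) = 200/281 = 0.7117

0.7117


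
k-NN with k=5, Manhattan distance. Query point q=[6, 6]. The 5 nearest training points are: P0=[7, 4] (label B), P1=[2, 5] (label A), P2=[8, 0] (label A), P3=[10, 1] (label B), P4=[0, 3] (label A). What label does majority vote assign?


d(q,P0) = 3  (label B)
d(q,P1) = 5  (label A)
d(q,P2) = 8  (label A)
d(q,P3) = 9  (label B)
d(q,P4) = 9  (label A)
Votes: A=3, B=2
Majority → A

A


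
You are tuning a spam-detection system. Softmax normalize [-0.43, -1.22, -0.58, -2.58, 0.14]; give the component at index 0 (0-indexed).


Exponentials: e^-0.43=0.6505, e^-1.22=0.2952, e^-0.58=0.5599, e^-2.58=0.0758, e^0.14=1.1503
Sum = 2.7317
Softmax = [0.2381, 0.1081, 0.205, 0.0277, 0.4211]
p[0] = 0.6505/2.7317 = 0.2381

0.2381


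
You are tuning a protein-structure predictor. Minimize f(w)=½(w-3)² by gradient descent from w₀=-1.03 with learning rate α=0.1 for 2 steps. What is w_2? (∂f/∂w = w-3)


step 1: grad = -1.03-3 = -4.03; w = -1.03 - 0.1·(-4.03) = -0.627
step 2: grad = -0.627-3 = -3.627; w = -0.627 - 0.1·(-3.627) = -0.2643

-0.2643


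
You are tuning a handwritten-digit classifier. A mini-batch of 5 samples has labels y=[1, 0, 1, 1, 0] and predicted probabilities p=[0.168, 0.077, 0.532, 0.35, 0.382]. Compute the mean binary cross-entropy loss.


L[0] = -ln(0.168) = 1.7838
L[1] = -ln(1-0.077) = -ln(0.923) = 0.0801
L[2] = -ln(0.532) = 0.6311
L[3] = -ln(0.35) = 1.0498
L[4] = -ln(1-0.382) = -ln(0.618) = 0.4813
mean = (1.7838 + 0.0801 + 0.6311 + 1.0498 + 0.4813)/5 = 0.8052

0.8052


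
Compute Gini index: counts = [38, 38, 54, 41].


Probabilities: [38/171, 38/171, 54/171, 41/171] ≈ [0.2222, 0.2222, 0.3158, 0.2398]
Σpᵢ² = (1444 + 1444 + 2916 + 1681)/171² = 7485/29241
Gini = 1 - Σpᵢ² = 1 - 7485/29241 = 0.744

0.744


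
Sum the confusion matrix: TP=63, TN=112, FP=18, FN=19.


Total = TP + TN + FP + FN
= 63 + 112 + 18 + 19
= 212
(Predicted positive: 81, predicted negative: 131)

212


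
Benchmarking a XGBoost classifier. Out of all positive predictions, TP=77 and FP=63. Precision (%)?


Precision = TP/(TP+FP)
= 77/(77+63)
= 77/140 = 55.0%

55.0%


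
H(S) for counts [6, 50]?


Probabilities: [6/56, 50/56] ≈ [0.1071, 0.8929]
H = -((6/56)·log₂(6/56) + (50/56)·log₂(50/56))
  = 0.4912 bits

0.4912 bits
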